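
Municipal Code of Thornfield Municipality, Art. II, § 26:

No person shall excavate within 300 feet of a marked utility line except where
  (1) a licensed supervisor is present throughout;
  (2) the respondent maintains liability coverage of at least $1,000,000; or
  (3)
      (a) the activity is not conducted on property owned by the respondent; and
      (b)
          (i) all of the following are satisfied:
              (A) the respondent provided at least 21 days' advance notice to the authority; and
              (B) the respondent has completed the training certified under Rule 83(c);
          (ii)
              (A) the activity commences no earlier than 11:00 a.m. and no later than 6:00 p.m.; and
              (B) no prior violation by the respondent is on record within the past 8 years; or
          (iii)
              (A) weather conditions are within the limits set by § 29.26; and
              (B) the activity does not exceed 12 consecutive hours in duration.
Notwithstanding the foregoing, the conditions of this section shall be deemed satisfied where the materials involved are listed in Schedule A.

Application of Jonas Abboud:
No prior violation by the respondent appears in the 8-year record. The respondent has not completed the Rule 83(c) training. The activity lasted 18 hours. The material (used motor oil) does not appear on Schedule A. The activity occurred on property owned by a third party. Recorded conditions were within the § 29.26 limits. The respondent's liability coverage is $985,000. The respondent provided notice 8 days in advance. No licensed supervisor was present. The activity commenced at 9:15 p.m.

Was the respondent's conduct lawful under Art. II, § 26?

(1) supervisor present — not satisfied.
(2) coverage ≥ $1,000,000 — fails.
(a) not (own property) — holds.
(A) ≥21 days' notice — fails.
(B) training certified — fails.
So (i) is not satisfied (F AND F).
(A) start within hours — not met.
(B) no prior violation — satisfied.
So (ii) is not satisfied (F AND T).
(A) weather ok — holds.
(B) ≤ 12 hrs duration — not met.
(iii): T AND F → false.
(b) = F OR F OR F = false.
(3) = T AND F = false.
Overall = F OR F OR F = false.
Exception (Schedule A material) — not satisfied.
Result: main false OR exception false → false.

No — unlawful.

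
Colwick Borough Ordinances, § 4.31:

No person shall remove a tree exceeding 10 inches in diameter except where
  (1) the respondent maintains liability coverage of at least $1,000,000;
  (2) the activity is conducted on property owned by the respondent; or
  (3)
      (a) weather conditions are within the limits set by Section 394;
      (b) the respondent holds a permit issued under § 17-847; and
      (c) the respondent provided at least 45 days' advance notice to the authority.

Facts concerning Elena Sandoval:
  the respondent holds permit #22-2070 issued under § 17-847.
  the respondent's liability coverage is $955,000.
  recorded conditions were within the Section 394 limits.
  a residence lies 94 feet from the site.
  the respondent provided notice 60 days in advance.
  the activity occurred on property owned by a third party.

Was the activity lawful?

Yes — lawful.

(1) coverage ≥ $1,000,000 — not satisfied.
(2) own property — not met.
(a) weather ok — holds.
(b) holds permit — satisfied.
(c) ≥45 days' notice — holds.
(3): T AND T AND T → true.
So Overall is satisfied (F OR F OR T).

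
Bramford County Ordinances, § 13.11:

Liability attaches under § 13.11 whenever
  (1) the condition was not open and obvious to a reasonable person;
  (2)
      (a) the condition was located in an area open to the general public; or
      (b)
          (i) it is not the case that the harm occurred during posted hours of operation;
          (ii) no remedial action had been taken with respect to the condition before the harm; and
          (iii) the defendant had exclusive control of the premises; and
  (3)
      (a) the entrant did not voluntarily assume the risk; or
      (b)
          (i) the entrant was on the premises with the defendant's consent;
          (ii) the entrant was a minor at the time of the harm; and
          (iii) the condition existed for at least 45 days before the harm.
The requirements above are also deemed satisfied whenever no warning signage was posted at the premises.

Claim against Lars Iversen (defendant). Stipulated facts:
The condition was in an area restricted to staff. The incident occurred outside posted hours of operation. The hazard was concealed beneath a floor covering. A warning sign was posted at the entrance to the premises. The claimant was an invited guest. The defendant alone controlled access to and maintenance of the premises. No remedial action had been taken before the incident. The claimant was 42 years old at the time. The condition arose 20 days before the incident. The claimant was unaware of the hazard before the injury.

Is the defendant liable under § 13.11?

Yes — liable.

(1) not open/obvious — satisfied.
(a) public area — fails.
(i) not (during posted hours) — met.
(ii) no remedial action — holds.
(iii) exclusive control — satisfied.
So (b) is satisfied (T AND T AND T).
(2) = F OR T = true.
(a) no assumed risk — met.
(i) consent to enter — satisfied.
(ii) entrant a minor — fails.
(iii) condition ≥45 days old — not met.
(b): T AND F AND F → false.
(3): T OR F → true.
Overall: T AND T AND T → true.
Exception (no signage posted) — not satisfied.
Result: main true OR exception false → true.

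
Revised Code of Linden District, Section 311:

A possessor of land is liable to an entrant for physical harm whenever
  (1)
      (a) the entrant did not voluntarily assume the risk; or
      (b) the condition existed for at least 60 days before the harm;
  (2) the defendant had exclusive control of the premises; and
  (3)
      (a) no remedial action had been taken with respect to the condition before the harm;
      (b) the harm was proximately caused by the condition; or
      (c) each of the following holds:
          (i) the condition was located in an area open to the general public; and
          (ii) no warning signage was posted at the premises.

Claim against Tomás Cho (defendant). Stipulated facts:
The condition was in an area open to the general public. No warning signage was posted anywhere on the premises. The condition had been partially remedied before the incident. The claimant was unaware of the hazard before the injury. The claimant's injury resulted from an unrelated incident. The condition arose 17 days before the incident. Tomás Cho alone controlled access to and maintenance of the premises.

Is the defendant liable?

Yes — liable.

(a) no assumed risk — holds.
(b) condition ≥60 days old — not met.
(1) = T OR F = true.
(2) exclusive control — met.
(a) no remedial action — not met.
(b) proximate cause — not satisfied.
(i) public area — met.
(ii) no signage posted — satisfied.
So (c) is satisfied (T AND T).
So (3) is satisfied (F OR F OR T).
Overall: T AND T AND T → true.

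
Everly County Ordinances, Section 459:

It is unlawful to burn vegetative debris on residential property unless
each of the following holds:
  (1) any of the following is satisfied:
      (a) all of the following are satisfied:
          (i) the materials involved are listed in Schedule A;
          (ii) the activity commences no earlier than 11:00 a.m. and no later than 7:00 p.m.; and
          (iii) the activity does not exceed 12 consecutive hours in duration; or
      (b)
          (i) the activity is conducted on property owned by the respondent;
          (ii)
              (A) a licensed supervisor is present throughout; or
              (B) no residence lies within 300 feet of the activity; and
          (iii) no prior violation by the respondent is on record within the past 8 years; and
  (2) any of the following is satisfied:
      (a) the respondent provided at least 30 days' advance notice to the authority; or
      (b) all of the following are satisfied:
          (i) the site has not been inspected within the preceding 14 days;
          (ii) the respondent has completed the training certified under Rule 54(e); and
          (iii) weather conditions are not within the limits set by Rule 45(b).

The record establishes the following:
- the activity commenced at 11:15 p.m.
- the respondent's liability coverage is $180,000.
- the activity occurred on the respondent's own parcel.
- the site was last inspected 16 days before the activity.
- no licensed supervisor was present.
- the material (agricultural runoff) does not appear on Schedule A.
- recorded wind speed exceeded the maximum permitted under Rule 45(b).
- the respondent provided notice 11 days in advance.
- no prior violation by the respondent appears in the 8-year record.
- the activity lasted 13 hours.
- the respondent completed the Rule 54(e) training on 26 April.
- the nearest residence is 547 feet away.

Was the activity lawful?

Yes — lawful.

(i) Schedule A material — not met.
(ii) start within hours — not satisfied.
(iii) ≤ 12 hrs duration — not met.
So (a) is not satisfied (F AND F AND F).
(i) own property — holds.
(A) supervisor present — not met.
(B) no residence in 300 ft — met.
So (ii) is satisfied (F OR T).
(iii) no prior violation — satisfied.
(b) = T AND T AND T = true.
(1): F OR T → true.
(a) ≥30 days' notice — not met.
(i) not (site inspected) — met.
(ii) training certified — satisfied.
(iii) not (weather ok) — holds.
So (b) is satisfied (T AND T AND T).
(2): F OR T → true.
Overall: T AND T → true.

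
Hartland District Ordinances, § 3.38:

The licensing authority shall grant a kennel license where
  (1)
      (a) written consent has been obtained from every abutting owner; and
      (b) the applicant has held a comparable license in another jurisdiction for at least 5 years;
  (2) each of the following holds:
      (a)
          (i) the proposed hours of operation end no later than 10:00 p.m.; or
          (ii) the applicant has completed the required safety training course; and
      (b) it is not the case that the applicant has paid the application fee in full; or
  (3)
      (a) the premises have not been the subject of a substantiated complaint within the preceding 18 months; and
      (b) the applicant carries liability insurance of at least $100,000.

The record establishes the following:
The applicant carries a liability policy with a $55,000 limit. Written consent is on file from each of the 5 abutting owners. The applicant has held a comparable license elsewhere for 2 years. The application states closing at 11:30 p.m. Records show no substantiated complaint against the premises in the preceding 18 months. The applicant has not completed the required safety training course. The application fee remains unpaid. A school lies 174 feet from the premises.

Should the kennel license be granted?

No — denied.

(a) all abutters consent — satisfied.
(b) prior license ≥ 5 yr — fails.
(1): T AND F → false.
(i) closes by 10 p.m. — fails.
(ii) safety training — not satisfied.
(a): F OR F → false.
(b) not (fee paid) — met.
So (2) is not satisfied (F AND T).
(a) no complaint in 18 mo. — holds.
(b) insurance ≥ $100,000 — fails.
(3) = T AND F = false.
So Overall is not satisfied (F OR F OR F).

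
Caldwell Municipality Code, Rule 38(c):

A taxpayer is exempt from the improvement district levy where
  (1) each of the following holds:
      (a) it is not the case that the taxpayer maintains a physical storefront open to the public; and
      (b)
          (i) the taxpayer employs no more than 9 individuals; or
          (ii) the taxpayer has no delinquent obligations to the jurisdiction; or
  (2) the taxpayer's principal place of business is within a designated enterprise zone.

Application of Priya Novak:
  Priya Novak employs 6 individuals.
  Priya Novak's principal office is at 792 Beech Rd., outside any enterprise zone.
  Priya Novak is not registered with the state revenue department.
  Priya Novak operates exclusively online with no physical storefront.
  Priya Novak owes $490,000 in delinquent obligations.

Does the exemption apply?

Yes — exempt.

(a) not (has storefront) — satisfied.
(i) ≤ 9 employees — satisfied.
(ii) no delinquency — not met.
(b): T OR F → true.
(1) = T AND T = true.
(2) in enterprise zone — not met.
So Overall is satisfied (T OR F).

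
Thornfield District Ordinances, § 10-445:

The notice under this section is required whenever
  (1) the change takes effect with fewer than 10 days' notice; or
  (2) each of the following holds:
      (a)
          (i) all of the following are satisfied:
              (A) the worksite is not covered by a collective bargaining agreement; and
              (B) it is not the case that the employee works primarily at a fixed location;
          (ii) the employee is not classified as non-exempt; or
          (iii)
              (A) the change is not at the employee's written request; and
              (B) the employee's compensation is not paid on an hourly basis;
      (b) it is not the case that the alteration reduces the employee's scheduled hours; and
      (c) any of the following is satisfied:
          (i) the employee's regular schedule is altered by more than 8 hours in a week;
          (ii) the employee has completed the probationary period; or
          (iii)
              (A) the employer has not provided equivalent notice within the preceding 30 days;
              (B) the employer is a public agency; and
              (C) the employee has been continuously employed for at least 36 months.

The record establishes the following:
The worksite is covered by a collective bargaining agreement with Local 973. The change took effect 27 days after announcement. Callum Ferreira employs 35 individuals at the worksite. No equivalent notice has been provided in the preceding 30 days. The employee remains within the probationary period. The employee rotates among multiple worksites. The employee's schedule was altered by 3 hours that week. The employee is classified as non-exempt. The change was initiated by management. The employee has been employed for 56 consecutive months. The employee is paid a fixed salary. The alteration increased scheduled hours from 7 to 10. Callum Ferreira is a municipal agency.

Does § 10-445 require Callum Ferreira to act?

Yes — required.

(1) < 10 days' notice — not met.
(A) no CBA — fails.
(B) not (fixed location) — satisfied.
(i): F AND T → false.
(ii) not (non-exempt) — not satisfied.
(A) not employee-requested — satisfied.
(B) not (hourly-paid) — satisfied.
So (iii) is satisfied (T AND T).
(a) = F OR F OR T = true.
(b) not (hours reduced) — met.
(i) schedule shift > 8h — not met.
(ii) past probation — fails.
(A) no recent notice — satisfied.
(B) public agency — holds.
(C) tenure ≥ 36 mo. — holds.
(iii) = T AND T AND T = true.
(c): F OR F OR T → true.
(2): T AND T AND T → true.
Overall = F OR T = true.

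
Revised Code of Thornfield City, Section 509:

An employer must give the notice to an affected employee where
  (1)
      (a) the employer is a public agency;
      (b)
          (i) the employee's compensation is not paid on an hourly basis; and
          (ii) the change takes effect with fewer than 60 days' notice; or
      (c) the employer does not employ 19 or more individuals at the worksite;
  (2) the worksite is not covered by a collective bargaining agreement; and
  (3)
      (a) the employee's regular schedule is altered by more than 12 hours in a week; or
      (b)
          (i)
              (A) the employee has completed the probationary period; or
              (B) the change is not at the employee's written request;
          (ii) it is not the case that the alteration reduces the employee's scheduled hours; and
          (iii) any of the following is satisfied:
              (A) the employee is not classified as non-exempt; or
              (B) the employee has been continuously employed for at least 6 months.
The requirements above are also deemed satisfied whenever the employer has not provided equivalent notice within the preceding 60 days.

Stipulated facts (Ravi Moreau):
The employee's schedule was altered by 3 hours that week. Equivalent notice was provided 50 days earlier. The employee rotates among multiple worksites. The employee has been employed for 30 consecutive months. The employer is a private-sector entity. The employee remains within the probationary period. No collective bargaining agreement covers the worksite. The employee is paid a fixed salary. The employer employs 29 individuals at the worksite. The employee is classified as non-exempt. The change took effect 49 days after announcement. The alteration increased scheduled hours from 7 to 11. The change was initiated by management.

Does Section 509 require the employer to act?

Yes — required.

(a) public agency — not satisfied.
(i) not (hourly-paid) — satisfied.
(ii) < 60 days' notice — holds.
(b) = T AND T = true.
(c) not (≥ 19 at site) — not met.
So (1) is satisfied (F OR T OR F).
(2) no CBA — satisfied.
(a) schedule shift > 12h — not met.
(A) past probation — fails.
(B) not employee-requested — met.
So (i) is satisfied (F OR T).
(ii) not (hours reduced) — satisfied.
(A) not (non-exempt) — fails.
(B) tenure ≥ 6 mo. — met.
(iii): F OR T → true.
(b): T AND T AND T → true.
So (3) is satisfied (F OR T).
Overall = T AND T AND T = true.
Exception (no recent notice) — not satisfied.
Result: main true OR exception false → true.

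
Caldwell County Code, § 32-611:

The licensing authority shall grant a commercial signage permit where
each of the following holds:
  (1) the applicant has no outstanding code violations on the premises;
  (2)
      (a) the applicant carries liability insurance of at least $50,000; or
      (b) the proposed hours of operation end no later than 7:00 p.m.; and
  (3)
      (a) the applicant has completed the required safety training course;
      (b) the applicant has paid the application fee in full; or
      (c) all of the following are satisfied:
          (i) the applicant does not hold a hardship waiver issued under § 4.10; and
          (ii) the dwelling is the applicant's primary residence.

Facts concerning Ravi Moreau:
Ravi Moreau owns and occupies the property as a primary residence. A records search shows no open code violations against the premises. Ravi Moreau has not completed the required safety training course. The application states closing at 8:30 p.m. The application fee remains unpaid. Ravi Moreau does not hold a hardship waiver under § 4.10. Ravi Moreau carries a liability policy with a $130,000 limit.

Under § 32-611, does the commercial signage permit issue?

(1) no code violations — holds.
(a) insurance ≥ $50,000 — met.
(b) closes by 7 p.m. — fails.
(2) = T OR F = true.
(a) safety training — fails.
(b) fee paid — not met.
(i) not (hardship waiver) — met.
(ii) primary residence — holds.
(c): T AND T → true.
(3): F OR F OR T → true.
Overall: T AND T AND T → true.

Yes — granted.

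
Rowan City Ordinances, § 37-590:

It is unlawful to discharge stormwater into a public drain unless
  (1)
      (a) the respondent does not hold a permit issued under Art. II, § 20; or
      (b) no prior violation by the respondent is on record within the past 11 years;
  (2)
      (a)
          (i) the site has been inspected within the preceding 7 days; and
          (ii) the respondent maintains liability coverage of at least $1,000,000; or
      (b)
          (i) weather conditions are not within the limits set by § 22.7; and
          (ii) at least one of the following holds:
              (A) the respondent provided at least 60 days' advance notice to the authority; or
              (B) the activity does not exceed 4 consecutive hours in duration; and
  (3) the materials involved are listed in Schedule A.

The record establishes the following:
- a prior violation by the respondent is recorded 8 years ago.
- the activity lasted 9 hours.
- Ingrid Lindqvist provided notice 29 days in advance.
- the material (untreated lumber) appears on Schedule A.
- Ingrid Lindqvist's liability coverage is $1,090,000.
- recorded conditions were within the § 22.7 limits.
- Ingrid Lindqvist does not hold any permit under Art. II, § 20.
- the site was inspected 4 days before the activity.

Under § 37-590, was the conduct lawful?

(a) not (holds permit) — met.
(b) no prior violation — not met.
So (1) is satisfied (T OR F).
(i) site inspected — satisfied.
(ii) coverage ≥ $1,000,000 — met.
(a) = T AND T = true.
(i) not (weather ok) — fails.
(A) ≥60 days' notice — fails.
(B) ≤ 4 hrs duration — fails.
(ii) = F OR F = false.
(b): F AND F → false.
So (2) is satisfied (T OR F).
(3) Schedule A material — holds.
Overall: T AND T AND T → true.

Yes — lawful.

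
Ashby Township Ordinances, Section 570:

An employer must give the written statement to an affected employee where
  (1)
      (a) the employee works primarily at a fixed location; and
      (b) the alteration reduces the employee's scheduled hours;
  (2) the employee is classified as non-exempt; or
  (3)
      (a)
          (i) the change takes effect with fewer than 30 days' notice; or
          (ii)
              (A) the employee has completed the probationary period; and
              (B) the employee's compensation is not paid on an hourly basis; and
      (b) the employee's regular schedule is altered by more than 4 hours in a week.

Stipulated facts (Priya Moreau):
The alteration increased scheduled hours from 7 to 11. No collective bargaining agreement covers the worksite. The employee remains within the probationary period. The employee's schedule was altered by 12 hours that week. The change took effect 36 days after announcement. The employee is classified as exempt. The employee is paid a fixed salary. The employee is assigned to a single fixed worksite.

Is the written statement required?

(a) fixed location — holds.
(b) hours reduced — fails.
(1): T AND F → false.
(2) non-exempt — not met.
(i) < 30 days' notice — fails.
(A) past probation — not met.
(B) not (hourly-paid) — satisfied.
(ii): F AND T → false.
So (a) is not satisfied (F OR F).
(b) schedule shift > 4h — satisfied.
So (3) is not satisfied (F AND T).
So Overall is not satisfied (F OR F OR F).

No — not required.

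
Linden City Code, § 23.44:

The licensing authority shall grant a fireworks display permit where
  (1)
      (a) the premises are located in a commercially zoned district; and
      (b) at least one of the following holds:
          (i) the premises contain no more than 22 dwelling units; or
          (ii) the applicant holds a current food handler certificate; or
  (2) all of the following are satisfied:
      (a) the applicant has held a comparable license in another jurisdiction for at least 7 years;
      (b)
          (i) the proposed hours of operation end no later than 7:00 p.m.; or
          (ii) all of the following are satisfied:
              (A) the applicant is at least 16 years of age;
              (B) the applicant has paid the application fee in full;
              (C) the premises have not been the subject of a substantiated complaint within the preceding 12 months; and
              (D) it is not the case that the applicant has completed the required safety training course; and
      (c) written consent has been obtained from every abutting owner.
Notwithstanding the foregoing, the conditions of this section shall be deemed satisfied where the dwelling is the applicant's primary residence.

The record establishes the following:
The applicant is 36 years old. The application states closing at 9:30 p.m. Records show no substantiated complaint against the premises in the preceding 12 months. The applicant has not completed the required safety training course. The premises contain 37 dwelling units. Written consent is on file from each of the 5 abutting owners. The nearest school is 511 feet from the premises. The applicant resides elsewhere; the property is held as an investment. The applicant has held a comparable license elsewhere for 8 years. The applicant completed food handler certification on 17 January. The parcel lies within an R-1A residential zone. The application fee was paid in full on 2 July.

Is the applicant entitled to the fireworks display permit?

Yes — granted.

(a) commercially zoned — not met.
(i) ≤ 22 units — not met.
(ii) food handler cert. — satisfied.
(b) = F OR T = true.
(1) = F AND T = false.
(a) prior license ≥ 7 yr — met.
(i) closes by 7 p.m. — not met.
(A) age ≥ 16 — satisfied.
(B) fee paid — met.
(C) no complaint in 12 mo. — met.
(D) not (safety training) — holds.
(ii): T AND T AND T AND T → true.
So (b) is satisfied (F OR T).
(c) all abutters consent — satisfied.
(2) = T AND T AND T = true.
Overall: F OR T → true.
Exception (primary residence) — not satisfied.
Result: main true OR exception false → true.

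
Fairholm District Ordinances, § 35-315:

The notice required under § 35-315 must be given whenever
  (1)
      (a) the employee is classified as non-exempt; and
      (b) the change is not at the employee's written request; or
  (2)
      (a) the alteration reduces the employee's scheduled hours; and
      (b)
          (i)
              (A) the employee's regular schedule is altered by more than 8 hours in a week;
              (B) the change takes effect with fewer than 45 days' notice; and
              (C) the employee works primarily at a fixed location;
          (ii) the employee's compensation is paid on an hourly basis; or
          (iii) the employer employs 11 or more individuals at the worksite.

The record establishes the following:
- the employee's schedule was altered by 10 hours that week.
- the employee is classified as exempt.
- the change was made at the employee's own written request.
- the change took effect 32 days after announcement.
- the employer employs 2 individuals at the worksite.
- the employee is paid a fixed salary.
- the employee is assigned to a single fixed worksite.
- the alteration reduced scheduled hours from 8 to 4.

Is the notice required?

Yes — required.

(a) non-exempt — not satisfied.
(b) not employee-requested — not satisfied.
(1): F AND F → false.
(a) hours reduced — satisfied.
(A) schedule shift > 8h — holds.
(B) < 45 days' notice — satisfied.
(C) fixed location — met.
(i) = T AND T AND T = true.
(ii) hourly-paid — not met.
(iii) ≥ 11 at site — not met.
(b): T OR F OR F → true.
So (2) is satisfied (T AND T).
So Overall is satisfied (F OR T).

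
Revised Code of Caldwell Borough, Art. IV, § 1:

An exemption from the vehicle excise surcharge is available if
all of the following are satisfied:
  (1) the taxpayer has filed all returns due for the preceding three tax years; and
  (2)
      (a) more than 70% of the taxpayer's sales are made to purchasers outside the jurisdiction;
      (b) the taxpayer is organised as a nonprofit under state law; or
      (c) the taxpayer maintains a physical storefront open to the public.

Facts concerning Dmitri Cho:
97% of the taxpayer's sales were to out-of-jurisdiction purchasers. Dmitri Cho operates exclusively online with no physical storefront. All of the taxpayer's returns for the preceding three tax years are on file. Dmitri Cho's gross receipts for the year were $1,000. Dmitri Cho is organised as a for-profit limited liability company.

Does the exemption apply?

Yes — exempt.

(1) returns current — holds.
(a) >70% out-of-jur. sales — met.
(b) nonprofit — not met.
(c) has storefront — not satisfied.
So (2) is satisfied (T OR F OR F).
Overall = T AND T = true.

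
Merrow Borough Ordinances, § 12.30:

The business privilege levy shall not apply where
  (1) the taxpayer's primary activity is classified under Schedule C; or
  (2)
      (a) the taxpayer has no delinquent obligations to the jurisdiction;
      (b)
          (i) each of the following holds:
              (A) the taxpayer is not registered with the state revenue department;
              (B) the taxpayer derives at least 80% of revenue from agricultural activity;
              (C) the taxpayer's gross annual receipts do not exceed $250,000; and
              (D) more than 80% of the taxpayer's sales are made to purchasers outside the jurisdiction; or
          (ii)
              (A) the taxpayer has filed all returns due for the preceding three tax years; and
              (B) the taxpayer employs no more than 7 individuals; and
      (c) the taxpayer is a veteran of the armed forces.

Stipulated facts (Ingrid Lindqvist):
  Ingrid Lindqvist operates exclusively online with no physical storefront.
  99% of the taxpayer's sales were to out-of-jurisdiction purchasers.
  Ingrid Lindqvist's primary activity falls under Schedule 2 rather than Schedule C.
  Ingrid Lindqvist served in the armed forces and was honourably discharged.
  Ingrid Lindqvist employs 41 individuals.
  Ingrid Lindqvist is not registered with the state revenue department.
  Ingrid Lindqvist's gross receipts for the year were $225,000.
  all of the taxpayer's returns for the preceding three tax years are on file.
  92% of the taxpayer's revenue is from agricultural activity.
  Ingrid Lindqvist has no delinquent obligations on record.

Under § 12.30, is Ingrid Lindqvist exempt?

(1) Schedule C activity — not satisfied.
(a) no delinquency — satisfied.
(A) not (state-registered) — satisfied.
(B) ≥80% agricultural — satisfied.
(C) receipts ≤ $250,000 — met.
(D) >80% out-of-jur. sales — satisfied.
(i): T AND T AND T AND T → true.
(A) returns current — holds.
(B) ≤ 7 employees — not satisfied.
So (ii) is not satisfied (T AND F).
(b) = T OR F = true.
(c) veteran — met.
So (2) is satisfied (T AND T AND T).
So Overall is satisfied (F OR T).

Yes — exempt.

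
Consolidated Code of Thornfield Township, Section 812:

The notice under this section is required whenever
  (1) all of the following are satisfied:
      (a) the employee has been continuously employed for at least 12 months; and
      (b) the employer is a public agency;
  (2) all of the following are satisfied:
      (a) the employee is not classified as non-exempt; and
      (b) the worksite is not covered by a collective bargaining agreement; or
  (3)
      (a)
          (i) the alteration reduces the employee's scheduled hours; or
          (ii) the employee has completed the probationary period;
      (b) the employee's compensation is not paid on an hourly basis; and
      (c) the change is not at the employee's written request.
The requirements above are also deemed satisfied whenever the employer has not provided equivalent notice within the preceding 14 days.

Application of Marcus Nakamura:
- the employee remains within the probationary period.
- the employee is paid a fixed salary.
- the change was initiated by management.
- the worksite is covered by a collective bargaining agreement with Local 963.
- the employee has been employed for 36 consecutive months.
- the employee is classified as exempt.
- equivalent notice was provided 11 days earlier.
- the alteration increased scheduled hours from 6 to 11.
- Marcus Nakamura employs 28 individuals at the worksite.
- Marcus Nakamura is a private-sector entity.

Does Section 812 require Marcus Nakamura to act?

No — not required.

(a) tenure ≥ 12 mo. — satisfied.
(b) public agency — not met.
(1): T AND F → false.
(a) not (non-exempt) — satisfied.
(b) no CBA — fails.
(2): T AND F → false.
(i) hours reduced — not met.
(ii) past probation — not satisfied.
(a) = F OR F = false.
(b) not (hourly-paid) — satisfied.
(c) not employee-requested — satisfied.
(3): F AND T AND T → false.
Overall = F OR F OR F = false.
Exception (no recent notice) — not satisfied.
Result: main false OR exception false → false.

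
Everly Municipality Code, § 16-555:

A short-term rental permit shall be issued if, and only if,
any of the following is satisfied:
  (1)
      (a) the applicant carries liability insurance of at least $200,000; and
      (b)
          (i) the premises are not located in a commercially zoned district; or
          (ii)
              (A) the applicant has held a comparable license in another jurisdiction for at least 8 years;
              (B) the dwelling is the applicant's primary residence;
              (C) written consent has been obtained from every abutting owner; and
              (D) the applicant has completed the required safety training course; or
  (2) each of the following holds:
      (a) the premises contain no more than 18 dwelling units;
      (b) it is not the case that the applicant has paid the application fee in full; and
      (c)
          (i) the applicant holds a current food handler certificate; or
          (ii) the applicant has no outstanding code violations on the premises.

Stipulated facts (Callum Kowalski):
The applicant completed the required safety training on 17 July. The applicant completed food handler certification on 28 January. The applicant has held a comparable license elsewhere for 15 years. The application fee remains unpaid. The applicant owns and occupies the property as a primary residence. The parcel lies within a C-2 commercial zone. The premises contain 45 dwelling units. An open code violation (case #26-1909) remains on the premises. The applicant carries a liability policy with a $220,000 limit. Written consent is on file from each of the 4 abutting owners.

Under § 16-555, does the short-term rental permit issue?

(a) insurance ≥ $200,000 — holds.
(i) not (commercially zoned) — not met.
(A) prior license ≥ 8 yr — satisfied.
(B) primary residence — holds.
(C) all abutters consent — met.
(D) safety training — met.
(ii) = T AND T AND T AND T = true.
So (b) is satisfied (F OR T).
(1) = T AND T = true.
(a) ≤ 18 units — not met.
(b) not (fee paid) — holds.
(i) food handler cert. — satisfied.
(ii) no code violations — not met.
So (c) is satisfied (T OR F).
(2): F AND T AND T → false.
So Overall is satisfied (T OR F).

Yes — granted.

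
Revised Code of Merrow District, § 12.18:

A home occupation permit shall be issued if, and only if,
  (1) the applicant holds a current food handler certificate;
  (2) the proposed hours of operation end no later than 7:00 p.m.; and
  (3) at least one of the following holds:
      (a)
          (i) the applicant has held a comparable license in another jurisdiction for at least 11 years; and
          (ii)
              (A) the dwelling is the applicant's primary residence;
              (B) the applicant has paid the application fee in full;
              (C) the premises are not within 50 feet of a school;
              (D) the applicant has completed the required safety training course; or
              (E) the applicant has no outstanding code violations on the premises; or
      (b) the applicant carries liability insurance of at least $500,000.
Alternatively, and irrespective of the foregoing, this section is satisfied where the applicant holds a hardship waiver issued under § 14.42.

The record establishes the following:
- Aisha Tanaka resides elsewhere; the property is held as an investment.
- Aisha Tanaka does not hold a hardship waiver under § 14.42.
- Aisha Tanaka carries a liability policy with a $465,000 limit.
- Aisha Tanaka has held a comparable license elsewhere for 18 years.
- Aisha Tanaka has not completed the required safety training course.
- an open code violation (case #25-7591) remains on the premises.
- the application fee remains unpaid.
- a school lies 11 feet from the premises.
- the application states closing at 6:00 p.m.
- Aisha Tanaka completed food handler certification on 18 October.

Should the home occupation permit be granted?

No — denied.

(1) food handler cert. — satisfied.
(2) closes by 7 p.m. — satisfied.
(i) prior license ≥ 11 yr — satisfied.
(A) primary residence — not satisfied.
(B) fee paid — not met.
(C) ≥50 ft from school — not met.
(D) safety training — not satisfied.
(E) no code violations — fails.
(ii): F OR F OR F OR F OR F → false.
So (a) is not satisfied (T AND F).
(b) insurance ≥ $500,000 — fails.
So (3) is not satisfied (F OR F).
Overall: T AND T AND F → false.
Exception (hardship waiver) — not satisfied.
Result: main false OR exception false → false.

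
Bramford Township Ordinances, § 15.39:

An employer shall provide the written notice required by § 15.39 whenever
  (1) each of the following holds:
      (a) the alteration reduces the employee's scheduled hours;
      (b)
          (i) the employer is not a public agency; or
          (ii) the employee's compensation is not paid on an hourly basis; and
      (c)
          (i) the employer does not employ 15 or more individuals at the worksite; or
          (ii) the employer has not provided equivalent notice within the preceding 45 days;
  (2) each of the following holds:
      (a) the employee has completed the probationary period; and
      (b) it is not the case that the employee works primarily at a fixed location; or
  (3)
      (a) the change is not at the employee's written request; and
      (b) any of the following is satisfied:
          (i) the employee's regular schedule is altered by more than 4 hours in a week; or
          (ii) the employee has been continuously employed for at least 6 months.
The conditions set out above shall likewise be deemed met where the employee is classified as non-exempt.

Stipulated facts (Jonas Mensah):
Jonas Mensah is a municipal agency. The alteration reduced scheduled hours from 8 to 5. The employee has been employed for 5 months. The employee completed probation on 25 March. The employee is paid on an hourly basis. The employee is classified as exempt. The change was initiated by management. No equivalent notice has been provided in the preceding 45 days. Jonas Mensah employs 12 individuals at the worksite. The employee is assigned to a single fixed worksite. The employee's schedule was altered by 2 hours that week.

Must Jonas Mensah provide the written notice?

(a) hours reduced — satisfied.
(i) not (public agency) — fails.
(ii) not (hourly-paid) — not met.
(b) = F OR F = false.
(i) not (≥ 15 at site) — met.
(ii) no recent notice — satisfied.
So (c) is satisfied (T OR T).
(1): T AND F AND T → false.
(a) past probation — holds.
(b) not (fixed location) — not satisfied.
(2) = T AND F = false.
(a) not employee-requested — met.
(i) schedule shift > 4h — not met.
(ii) tenure ≥ 6 mo. — fails.
(b) = F OR F = false.
(3): T AND F → false.
Overall: F OR F OR F → false.
Exception (non-exempt) — not satisfied.
Result: main false OR exception false → false.

No — not required.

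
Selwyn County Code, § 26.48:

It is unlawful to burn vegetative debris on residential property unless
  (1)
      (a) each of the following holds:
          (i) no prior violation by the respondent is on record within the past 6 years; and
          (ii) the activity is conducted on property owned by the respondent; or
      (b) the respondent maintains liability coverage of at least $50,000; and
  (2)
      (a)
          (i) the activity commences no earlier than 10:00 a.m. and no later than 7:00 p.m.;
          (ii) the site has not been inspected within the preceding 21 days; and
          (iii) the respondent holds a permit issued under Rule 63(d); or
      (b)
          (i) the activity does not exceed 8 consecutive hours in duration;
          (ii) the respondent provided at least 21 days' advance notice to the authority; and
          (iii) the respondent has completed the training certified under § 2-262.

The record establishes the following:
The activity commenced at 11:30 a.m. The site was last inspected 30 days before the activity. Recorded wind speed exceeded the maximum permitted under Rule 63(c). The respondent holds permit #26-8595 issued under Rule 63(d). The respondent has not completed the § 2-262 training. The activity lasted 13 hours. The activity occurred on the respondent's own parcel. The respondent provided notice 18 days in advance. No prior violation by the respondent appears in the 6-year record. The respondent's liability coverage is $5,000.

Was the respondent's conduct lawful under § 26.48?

Yes — lawful.

(i) no prior violation — satisfied.
(ii) own property — holds.
(a): T AND T → true.
(b) coverage ≥ $50,000 — not met.
So (1) is satisfied (T OR F).
(i) start within hours — met.
(ii) not (site inspected) — holds.
(iii) holds permit — met.
So (a) is satisfied (T AND T AND T).
(i) ≤ 8 hrs duration — fails.
(ii) ≥21 days' notice — not satisfied.
(iii) training certified — fails.
(b) = F AND F AND F = false.
(2) = T OR F = true.
So Overall is satisfied (T AND T).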